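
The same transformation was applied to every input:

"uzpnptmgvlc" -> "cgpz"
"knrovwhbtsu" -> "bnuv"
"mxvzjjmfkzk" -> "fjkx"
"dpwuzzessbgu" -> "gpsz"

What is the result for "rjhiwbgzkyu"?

juwz

Rule — keep one character in every 3, starting at position 2 (positions 2nd, 5th, 8th, ...), then sort the characters into alphabetical order.
"rjhiwbgzkyu" → "jwzu" → "juwz".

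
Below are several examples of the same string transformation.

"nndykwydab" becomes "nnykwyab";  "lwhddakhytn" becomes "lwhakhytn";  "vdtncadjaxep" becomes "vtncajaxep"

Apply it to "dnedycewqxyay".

The transformation: remove every "d".
So "dnedycewqxyay" becomes "neycewqxyay".

neycewqxyay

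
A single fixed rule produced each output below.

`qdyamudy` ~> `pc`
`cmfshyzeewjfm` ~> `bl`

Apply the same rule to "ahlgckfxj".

The pattern: shift every letter 1 place backward in the alphabet (wrapping around), then keep only the first 2 characters.
So "ahlgckfxj" becomes "zg".

zg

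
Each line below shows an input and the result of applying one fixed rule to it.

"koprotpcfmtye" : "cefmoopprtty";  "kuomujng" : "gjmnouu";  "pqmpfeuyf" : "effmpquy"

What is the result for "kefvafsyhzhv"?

aeffhhsvvyz

What's happening: delete the first character, then sort the characters into alphabetical order.
Applying both steps to "kefvafsyhzhv": "efvafsyhzhv", then "aeffhhsvvyz".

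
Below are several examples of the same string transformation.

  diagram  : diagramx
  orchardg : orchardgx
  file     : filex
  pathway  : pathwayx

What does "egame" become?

What's happening: append "x".
For "egame" the result is "egamex".

egamex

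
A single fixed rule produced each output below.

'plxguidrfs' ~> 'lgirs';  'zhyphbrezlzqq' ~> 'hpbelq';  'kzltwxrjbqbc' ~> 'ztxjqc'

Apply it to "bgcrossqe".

grsq

In each case the input is transformed by: keep every other character starting from the second (positions 2nd, 4th, 6th, ...).
Doing the same to "bgcrossqe": "grsq".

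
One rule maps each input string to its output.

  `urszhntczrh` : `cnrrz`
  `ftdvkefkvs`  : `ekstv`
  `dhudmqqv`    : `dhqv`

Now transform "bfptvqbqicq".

cfqqt

Each output is the input with this applied: keep every other character starting from the second (positions 2nd, 4th, 6th, ...), then sort the characters into alphabetical order.
On "bfptvqbqicq": the first step gives "ftqqc", and the second then gives "cfqqt".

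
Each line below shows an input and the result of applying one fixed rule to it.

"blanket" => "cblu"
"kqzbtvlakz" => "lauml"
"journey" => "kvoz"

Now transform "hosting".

Looking at the pairs, the operation is to keep every other character starting from the first (positions 1st, 3rd, 5th, ...), then shift every letter 1 place forward in the alphabet (wrapping around).
Starting from "hosting": after the first operation, "hsig"; after the second, "itjh".

itjh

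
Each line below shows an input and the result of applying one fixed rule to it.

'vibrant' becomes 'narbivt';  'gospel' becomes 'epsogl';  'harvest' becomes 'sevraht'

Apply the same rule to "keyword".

rowyekd

The rule is to move the last character to the front, then reverse the string.
Starting from "keyword": after the first operation, "dkeywor"; after the second, "rowyekd".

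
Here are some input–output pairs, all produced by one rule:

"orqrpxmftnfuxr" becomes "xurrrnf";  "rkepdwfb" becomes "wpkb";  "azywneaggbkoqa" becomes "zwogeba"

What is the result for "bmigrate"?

The pattern: keep every other character starting from the second (positions 2nd, 4th, 6th, ...), then sort the characters into reverse alphabetical order.
On "bmigrate": the first step gives "mgae", and the second then gives "mgea".
(Check on "orqrpxmftnfuxr": → "rrxfnur" → "xurrrnf" ✓)

mgea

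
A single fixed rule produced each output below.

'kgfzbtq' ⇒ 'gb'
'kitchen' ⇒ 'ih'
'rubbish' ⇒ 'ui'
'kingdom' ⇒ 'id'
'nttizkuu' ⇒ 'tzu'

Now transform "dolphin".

What's happening: keep one character in every 3, starting at position 2 (positions 2nd, 5th, 8th, ...).
On "dolphin" that produces "oh".

oh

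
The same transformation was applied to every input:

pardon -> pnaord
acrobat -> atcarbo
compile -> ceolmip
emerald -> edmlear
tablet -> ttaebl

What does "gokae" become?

Looking at the pairs, the operation is to take characters alternately from the front and the back (1st, last, 2nd, 2nd-last, ...).
On "gokae" that produces "geoak".

geoak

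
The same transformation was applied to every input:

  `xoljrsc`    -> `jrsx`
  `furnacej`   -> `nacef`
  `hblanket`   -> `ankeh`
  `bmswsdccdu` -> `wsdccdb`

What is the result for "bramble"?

mblb

The rule is to swap the first and last characters, then delete the first 3 characters.
So "bramble" becomes "mblb".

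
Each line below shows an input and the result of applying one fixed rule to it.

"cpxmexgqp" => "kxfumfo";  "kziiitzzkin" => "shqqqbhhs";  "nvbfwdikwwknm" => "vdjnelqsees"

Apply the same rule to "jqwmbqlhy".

In each case the input is transformed by: shift every letter 8 places forward in the alphabet (wrapping around), then delete the last 2 characters.
Working it through for "jqwmbqlhy": intermediate "ryeujytpg", final "ryeujyt".

ryeujyt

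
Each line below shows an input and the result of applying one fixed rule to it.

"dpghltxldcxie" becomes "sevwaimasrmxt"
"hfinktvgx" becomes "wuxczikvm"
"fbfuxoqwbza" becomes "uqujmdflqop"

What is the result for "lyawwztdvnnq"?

The pattern: shift every letter 11 places backward in the alphabet (wrapping around).
On "lyawwztdvnnq" that produces "anplloiskccf".

anplloiskccf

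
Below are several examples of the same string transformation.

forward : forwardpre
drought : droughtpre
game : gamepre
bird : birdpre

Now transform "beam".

Rule — append "pre".
Doing the same to "beam": "beampre".

beampre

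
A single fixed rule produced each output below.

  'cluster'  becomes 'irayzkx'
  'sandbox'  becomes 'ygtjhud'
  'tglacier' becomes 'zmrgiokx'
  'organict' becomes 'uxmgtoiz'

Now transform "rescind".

xkyiotj

The transformation: shift every letter 6 places forward in the alphabet (wrapping around).
For "rescind" the result is "xkyiotj".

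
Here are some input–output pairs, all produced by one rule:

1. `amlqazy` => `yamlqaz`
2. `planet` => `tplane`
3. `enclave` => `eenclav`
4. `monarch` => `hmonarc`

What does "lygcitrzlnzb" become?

The pattern: move the last character to the front.
Applying that to "lygcitrzlnzb" gives "blygcitrzlnz".

blygcitrzlnz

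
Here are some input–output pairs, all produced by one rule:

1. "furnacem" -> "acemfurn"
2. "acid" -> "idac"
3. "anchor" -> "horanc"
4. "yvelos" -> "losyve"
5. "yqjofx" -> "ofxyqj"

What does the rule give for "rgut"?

Looking at the pairs, the operation is to swap the front and back halves of the string.
Applying that to "rgut" gives "utrg".

utrg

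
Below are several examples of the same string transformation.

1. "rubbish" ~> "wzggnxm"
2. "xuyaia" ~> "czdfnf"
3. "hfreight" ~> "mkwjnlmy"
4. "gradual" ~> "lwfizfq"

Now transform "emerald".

jrjwfqi

Each output is the input with this applied: shift every letter 5 places forward in the alphabet (wrapping around).
On "emerald" that produces "jrjwfqi".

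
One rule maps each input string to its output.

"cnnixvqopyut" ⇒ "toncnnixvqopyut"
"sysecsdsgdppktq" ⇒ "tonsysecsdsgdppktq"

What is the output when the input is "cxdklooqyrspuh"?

Looking at the pairs, the operation is to prepend "ton".
Doing the same to "cxdklooqyrspuh": "toncxdklooqyrspuh".

toncxdklooqyrspuh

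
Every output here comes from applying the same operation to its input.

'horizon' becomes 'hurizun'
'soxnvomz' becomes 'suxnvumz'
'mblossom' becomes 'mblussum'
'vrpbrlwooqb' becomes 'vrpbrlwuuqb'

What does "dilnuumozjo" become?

dilnuumuzju

What's happening: replace every "o" with "u".
Applying that to "dilnuumozjo" gives "dilnuumuzju".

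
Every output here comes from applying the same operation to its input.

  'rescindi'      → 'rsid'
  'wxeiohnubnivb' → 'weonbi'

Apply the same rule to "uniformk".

uiom

The transformation: delete the last character, then keep every other character starting from the first (positions 1st, 3rd, 5th, ...).
"uniformk" → "uniform" → "uiom".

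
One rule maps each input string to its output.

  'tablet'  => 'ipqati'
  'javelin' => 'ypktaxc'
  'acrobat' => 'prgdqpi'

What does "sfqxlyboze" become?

Looking at the pairs, the operation is to shift every letter 11 places backward in the alphabet (wrapping around).
Doing the same to "sfqxlyboze": "hufmanqdot".

hufmanqdot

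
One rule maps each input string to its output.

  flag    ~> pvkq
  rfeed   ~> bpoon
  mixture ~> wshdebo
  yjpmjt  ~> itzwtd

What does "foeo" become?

pyoy

What's happening: shift every letter 10 places forward in the alphabet (wrapping around).
On "foeo" that produces "pyoy".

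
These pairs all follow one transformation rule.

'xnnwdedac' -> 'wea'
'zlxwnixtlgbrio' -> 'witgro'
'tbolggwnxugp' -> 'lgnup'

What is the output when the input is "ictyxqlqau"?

In each case the input is transformed by: keep every other character starting from the second (positions 2nd, 4th, 6th, ...), then delete the first character.
On "ictyxqlqau": the first step gives "cyqqu", and the second then gives "yqqu".

yqqu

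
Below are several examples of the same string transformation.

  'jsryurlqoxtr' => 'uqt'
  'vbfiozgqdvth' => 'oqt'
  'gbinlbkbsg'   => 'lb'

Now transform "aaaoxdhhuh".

The rule is to delete the first 3 characters, then keep one character in every 3, starting at position 2 (positions 2nd, 5th, 8th, ...).
Working it through for "aaaoxdhhuh": intermediate "oxdhhuh", final "xh".

xh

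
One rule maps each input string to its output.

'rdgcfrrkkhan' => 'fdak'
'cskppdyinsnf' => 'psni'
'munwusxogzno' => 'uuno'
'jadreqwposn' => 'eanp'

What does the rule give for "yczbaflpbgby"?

acbp

What's happening: keep one character in every 3, starting at position 2 (positions 2nd, 5th, 8th, ...), then swap each adjacent pair of characters (1↔2, 3↔4, ...).
On "yczbaflpbgby": the first step gives "capb", and the second then gives "acbp".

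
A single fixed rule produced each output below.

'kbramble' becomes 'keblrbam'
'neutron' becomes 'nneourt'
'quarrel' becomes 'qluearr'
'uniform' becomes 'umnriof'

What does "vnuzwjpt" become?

What's happening: take characters alternately from the front and the back (1st, last, 2nd, 2nd-last, ...).
On "vnuzwjpt" that produces "vtnpujzw".

vtnpujzw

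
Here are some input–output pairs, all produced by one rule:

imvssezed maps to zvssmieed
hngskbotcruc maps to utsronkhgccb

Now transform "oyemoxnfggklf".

The transformation: sort the characters into reverse alphabetical order.
Applying that to "oyemoxnfggklf" gives "yxoonmlkggffe".

yxoonmlkggffe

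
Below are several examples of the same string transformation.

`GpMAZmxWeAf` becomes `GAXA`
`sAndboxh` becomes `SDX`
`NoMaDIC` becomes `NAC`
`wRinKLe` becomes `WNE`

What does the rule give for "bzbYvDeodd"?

BYED

In each case the input is transformed by: keep one character in every 3, starting at position 1 (positions 1st, 4th, 7th, ...), then convert every letter to uppercase.
Working it through for "bzbYvDeodd": intermediate "bYed", final "BYED".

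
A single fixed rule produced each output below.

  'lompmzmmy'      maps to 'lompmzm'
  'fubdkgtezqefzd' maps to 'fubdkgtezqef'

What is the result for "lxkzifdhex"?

What's happening: delete the last 2 characters.
"lxkzifdhex" → "lxkzifdh".

lxkzifdh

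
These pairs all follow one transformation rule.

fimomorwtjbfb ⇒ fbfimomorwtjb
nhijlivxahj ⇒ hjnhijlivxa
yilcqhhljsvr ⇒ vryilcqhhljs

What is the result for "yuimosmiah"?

ahyuimosmi

Each output is the input with this applied: move the last 2 characters to the front (rotate right by 2).
Doing the same to "yuimosmiah": "ahyuimosmi".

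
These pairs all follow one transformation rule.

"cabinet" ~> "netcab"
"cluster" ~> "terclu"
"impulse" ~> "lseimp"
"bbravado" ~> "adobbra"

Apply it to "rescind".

indres

Looking at the pairs, the operation is to move the last 3 characters to the front (rotate right by 3), then delete the last character.
Working it through for "rescind": intermediate "indresc", final "indres".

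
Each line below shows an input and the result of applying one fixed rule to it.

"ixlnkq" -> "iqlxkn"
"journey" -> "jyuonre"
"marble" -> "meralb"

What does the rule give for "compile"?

cemoipl

The pattern: move the last character to the front, then swap each adjacent pair of characters (1↔2, 3↔4, ...).
Working it through for "compile": intermediate "ecompil", final "cemoipl".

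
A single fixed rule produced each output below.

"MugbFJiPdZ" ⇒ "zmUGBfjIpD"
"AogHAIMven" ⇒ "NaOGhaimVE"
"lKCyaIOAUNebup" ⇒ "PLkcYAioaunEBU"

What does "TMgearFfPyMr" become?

Rule — flip the case of every letter, then move the last character to the front.
Applying both steps to "TMgearFfPyMr": "tmGEARfFpYmR", then "RtmGEARfFpYm".

RtmGEARfFpYm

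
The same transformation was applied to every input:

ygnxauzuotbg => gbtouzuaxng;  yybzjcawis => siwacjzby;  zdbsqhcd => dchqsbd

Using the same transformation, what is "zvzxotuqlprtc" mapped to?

Each output is the input with this applied: reverse the string, then delete the last character.
"zvzxotuqlprtc" → "ctrplqutoxzvz" → "ctrplqutoxzv".

ctrplqutoxzv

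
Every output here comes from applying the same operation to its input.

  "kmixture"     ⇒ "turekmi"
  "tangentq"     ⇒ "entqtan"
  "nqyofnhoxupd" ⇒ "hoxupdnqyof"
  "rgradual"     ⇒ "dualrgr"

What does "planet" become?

Each output is the input with this applied: swap the front and back halves of the string, then delete the last character.
Starting from "planet": after the first operation, "netpla"; after the second, "netpl".

netpl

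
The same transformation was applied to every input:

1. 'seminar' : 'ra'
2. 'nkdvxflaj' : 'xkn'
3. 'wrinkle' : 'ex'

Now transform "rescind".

rv

The rule is to shift every letter 13 places forward in the alphabet (wrapping around) — i.e. ROT13, then keep one character in every 3, starting at position 2 (positions 2nd, 5th, 8th, ...).
On "rescind": the first step gives "erfpvaq", and the second then gives "rv".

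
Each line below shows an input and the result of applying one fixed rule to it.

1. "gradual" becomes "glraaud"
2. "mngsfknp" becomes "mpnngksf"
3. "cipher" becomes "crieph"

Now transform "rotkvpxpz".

Looking at the pairs, the operation is to take characters alternately from the front and the back (1st, last, 2nd, 2nd-last, ...).
So "rotkvpxpz" becomes "rzoptxkpv".

rzoptxkpv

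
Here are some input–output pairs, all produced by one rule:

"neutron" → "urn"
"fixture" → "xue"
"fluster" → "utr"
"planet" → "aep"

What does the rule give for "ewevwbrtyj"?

ewrye

Each output is the input with this applied: move the first character to the end, then keep every other character starting from the second (positions 2nd, 4th, 6th, ...).
Working it through for "ewevwbrtyj": intermediate "wevwbrtyje", final "ewrye".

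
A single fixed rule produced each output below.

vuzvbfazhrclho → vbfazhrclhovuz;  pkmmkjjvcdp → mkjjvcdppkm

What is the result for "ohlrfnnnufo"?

rfnnnufoohl

The pattern: move the first 3 characters to the end (rotate left by 3).
Doing the same to "ohlrfnnnufo": "rfnnnufoohl".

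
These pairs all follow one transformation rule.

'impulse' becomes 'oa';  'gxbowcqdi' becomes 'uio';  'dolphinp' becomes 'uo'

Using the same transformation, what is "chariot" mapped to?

The pattern: shift every letter 6 places forward in the alphabet (wrapping around), then keep only the vowels.
Working it through for "chariot": intermediate "ingxouz", final "iou".

iou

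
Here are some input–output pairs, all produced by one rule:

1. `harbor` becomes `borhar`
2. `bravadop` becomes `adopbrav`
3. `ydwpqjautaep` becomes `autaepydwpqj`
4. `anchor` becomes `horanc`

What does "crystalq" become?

talqcrys

Looking at the pairs, the operation is to swap the front and back halves of the string.
For "crystalq" the result is "talqcrys".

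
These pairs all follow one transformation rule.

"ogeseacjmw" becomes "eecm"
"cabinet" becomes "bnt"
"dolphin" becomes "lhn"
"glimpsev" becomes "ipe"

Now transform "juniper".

npr

Looking at the pairs, the operation is to keep every other character starting from the first (positions 1st, 3rd, 5th, ...), then delete the first character.
On "juniper" that produces "npr".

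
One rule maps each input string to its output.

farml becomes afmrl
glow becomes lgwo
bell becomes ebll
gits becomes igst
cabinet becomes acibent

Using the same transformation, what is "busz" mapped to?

ubzs

The rule is to swap each adjacent pair of characters (1↔2, 3↔4, ...).
Applying that to "busz" gives "ubzs".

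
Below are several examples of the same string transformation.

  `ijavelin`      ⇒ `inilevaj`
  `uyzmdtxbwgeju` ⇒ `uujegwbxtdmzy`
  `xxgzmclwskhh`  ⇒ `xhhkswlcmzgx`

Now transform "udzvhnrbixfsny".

In each case the input is transformed by: move the first character to the end, then reverse the string.
Starting from "udzvhnrbixfsny": after the first operation, "dzvhnrbixfsnyu"; after the second, "uynsfxibrnhvzd".
(Check on "uyzmdtxbwgeju": → "yzmdtxbwgejuu" → "uujegwbxtdmzy" ✓)

uynsfxibrnhvzd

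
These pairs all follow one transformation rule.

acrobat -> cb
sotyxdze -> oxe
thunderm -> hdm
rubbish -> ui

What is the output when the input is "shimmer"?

The rule is to keep one character in every 3, starting at position 2 (positions 2nd, 5th, 8th, ...).
"shimmer" → "hm".

hm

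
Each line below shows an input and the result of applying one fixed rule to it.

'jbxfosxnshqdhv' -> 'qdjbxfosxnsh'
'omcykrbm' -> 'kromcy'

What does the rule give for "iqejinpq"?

iniqej

What's happening: delete the last 2 characters, then move the last 2 characters to the front (rotate right by 2).
Doing the same to "iqejinpq": "iniqej".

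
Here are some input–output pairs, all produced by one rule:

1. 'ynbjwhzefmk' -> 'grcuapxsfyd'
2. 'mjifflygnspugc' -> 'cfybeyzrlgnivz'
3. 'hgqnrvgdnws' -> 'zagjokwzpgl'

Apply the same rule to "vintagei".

The rule is to swap each adjacent pair of characters (1↔2, 3↔4, ...), then shift every letter 7 places backward in the alphabet (wrapping around).
Applying both steps to "vintagei": "ivtngaie", then "bomgztbx".

bomgztbx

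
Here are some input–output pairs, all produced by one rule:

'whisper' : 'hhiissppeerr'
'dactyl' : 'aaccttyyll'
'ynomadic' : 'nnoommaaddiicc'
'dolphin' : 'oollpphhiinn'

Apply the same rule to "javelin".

aavveelliinn

In each case the input is transformed by: delete the first character, then double every character.
Starting from "javelin": after the first operation, "avelin"; after the second, "aavveelliinn".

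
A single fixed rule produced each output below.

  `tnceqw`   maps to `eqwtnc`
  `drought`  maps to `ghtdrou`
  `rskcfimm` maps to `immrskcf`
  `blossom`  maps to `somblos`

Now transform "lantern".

ernlant

What's happening: move the last 3 characters to the front (rotate right by 3).
So "lantern" becomes "ernlant".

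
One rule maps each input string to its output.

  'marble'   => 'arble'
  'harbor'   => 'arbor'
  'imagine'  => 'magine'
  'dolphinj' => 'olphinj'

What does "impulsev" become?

In each case the input is transformed by: delete the first character.
"impulsev" → "mpulsev".

mpulsev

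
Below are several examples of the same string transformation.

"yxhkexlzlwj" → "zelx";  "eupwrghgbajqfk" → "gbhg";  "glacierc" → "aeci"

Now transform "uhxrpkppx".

prkp

What's happening: take characters alternately from the front and the back (1st, last, 2nd, 2nd-last, ...), then keep only the last 4 characters.
For "uhxrpkppx" the result is "prkp".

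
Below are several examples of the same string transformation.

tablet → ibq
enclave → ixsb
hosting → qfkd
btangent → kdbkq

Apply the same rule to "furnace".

kxzb

The transformation: shift every letter 3 places backward in the alphabet (wrapping around), then delete the first 3 characters.
For "furnace", step one produces "crokxzb"; step two turns that into "kxzb".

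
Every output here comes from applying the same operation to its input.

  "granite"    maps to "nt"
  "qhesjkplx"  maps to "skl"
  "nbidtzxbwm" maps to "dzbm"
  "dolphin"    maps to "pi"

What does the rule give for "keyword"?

The pattern: delete the first 2 characters, then keep every other character starting from the second (positions 2nd, 4th, 6th, ...).
Applying both steps to "keyword": "yword", then "wr".

wr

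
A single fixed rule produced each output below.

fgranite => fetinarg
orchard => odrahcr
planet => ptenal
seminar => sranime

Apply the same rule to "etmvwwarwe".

eewrawwvmt

In each case the input is transformed by: reverse the string, then move the last character to the front.
"etmvwwarwe" → "ewrawwvmte" → "eewrawwvmt".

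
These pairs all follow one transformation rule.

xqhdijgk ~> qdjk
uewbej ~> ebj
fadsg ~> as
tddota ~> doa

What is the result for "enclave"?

Each output is the input with this applied: keep every other character starting from the second (positions 2nd, 4th, 6th, ...).
Applying that to "enclave" gives "nlv".

nlv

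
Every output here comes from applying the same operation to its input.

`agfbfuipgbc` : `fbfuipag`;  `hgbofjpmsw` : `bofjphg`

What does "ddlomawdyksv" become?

In each case the input is transformed by: delete the last 3 characters, then move the first 2 characters to the end (rotate left by 2).
"ddlomawdyksv" → "ddlomawdy" → "lomawdydd".
(Check on "hgbofjpmsw": → "hgbofjp" → "bofjphg" ✓)

lomawdydd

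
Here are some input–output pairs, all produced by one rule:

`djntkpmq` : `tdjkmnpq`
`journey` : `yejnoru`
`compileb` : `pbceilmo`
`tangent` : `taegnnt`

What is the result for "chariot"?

Each output is the input with this applied: sort the characters into alphabetical order, then move the last character to the front.
For "chariot" the result is "tachior".

tachior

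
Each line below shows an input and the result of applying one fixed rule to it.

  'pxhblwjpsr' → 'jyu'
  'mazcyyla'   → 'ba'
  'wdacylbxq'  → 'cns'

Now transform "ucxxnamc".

zc

Rule — keep one character in every 3, starting at position 3 (positions 3rd, 6th, 9th, ...), then shift every letter 2 places forward in the alphabet (wrapping around).
For "ucxxnamc", step one produces "xa"; step two turns that into "zc".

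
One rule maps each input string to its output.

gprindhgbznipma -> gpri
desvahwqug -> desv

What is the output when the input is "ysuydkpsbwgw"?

Each output is the input with this applied: keep only the first 4 characters.
"ysuydkpsbwgw" → "ysuy".

ysuy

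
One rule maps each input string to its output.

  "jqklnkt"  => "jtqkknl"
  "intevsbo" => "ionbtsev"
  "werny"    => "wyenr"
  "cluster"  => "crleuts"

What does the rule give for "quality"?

Each output is the input with this applied: take characters alternately from the front and the back (1st, last, 2nd, 2nd-last, ...).
"quality" → "qyutail".

qyutail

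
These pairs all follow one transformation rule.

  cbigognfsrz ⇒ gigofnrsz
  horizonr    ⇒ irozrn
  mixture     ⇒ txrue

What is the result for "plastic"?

Each output is the input with this applied: delete the first 2 characters, then swap each adjacent pair of characters (1↔2, 3↔4, ...).
Working it through for "plastic": intermediate "astic", final "saitc".

saitc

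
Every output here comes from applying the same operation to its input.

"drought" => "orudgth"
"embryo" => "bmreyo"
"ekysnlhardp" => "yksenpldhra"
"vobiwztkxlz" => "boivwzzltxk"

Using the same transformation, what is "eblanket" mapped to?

lbaentke

What's happening: move the first 2 characters to the end (rotate left by 2), then take characters alternately from the front and the back (1st, last, 2nd, 2nd-last, ...).
Working it through for "eblanket": intermediate "lanketeb", final "lbaentke".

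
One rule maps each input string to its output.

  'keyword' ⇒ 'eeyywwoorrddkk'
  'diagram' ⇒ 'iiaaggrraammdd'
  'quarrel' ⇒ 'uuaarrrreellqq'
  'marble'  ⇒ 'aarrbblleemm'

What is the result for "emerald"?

What's happening: move the first character to the end, then double every character.
Applying both steps to "emerald": "meralde", then "mmeerraallddee".
(Check on "marble": → "arblem" → "aarrbblleemm" ✓)

mmeerraallddee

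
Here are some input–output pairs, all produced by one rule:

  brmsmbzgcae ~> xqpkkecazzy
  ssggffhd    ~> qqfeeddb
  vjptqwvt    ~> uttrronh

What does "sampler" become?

qpnkjcy

Rule — sort the characters into reverse alphabetical order, then shift every letter 2 places backward in the alphabet (wrapping around).
"sampler" → "srpmlea" → "qpnkjcy".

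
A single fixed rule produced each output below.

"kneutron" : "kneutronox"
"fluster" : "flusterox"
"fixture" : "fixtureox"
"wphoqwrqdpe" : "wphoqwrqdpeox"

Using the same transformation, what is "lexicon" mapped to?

lexiconox

The rule is to append "ox".
Doing the same to "lexicon": "lexiconox".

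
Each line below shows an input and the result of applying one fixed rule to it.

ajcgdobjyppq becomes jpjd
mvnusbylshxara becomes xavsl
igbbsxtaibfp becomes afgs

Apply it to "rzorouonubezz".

Rule — keep one character in every 3, starting at position 2 (positions 2nd, 5th, 8th, ...), then move the last 2 characters to the front (rotate right by 2).
For "rzorouonubezz", step one produces "zone"; step two turns that into "nezo".

nezo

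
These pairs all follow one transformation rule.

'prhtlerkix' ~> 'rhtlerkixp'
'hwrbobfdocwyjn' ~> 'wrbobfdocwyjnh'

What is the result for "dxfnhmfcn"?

xfnhmfcnd

Looking at the pairs, the operation is to move the first character to the end.
For "dxfnhmfcn" the result is "xfnhmfcnd".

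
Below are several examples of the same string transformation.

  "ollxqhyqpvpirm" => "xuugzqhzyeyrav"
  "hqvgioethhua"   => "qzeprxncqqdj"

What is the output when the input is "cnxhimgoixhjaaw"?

The pattern: shift every letter 9 places forward in the alphabet (wrapping around).
Applying that to "cnxhimgoixhjaaw" gives "lwgqrvpxrgqsjjf".

lwgqrvpxrgqsjjf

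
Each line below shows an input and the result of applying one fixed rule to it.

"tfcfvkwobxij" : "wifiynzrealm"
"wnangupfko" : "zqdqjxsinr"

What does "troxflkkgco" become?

Rule — shift every letter 3 places forward in the alphabet (wrapping around).
Doing the same to "troxflkkgco": "wuraionnjfr".

wuraionnjfr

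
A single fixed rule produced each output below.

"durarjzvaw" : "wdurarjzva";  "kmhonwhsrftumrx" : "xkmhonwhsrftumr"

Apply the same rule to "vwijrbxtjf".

What's happening: move the last character to the front.
"vwijrbxtjf" → "fvwijrbxtj".

fvwijrbxtj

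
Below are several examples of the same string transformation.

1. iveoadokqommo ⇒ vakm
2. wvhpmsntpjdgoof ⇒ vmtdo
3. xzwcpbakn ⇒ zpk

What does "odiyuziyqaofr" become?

duyo

Each output is the input with this applied: keep one character in every 3, starting at position 2 (positions 2nd, 5th, 8th, ...).
"odiyuziyqaofr" → "duyo".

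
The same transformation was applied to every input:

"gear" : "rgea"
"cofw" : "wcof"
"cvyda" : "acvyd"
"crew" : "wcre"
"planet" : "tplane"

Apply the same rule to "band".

dban

The transformation: move the last character to the front.
For "band" the result is "dban".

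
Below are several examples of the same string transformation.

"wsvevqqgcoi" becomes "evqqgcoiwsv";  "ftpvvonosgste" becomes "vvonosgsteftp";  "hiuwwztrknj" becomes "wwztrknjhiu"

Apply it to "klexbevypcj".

Each output is the input with this applied: move the first 3 characters to the end (rotate left by 3).
Doing the same to "klexbevypcj": "xbevypcjkle".

xbevypcjkle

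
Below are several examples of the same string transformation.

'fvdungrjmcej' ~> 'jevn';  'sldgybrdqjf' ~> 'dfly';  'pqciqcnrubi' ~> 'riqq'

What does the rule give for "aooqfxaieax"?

ixof

The pattern: keep one character in every 3, starting at position 2 (positions 2nd, 5th, 8th, ...), then move the last 2 characters to the front (rotate right by 2).
Applying both steps to "aooqfxaieax": "ofix", then "ixof".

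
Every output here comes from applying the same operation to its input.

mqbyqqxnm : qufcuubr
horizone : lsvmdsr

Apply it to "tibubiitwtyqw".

xmfyfmmxaxcu

The transformation: delete the last character, then shift every letter 4 places forward in the alphabet (wrapping around).
Applying both steps to "tibubiitwtyqw": "tibubiitwtyq", then "xmfyfmmxaxcu".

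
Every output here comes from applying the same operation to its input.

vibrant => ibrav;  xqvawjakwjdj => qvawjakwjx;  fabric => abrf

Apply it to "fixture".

The pattern: delete the last 2 characters, then move the first character to the end.
Working it through for "fixture": intermediate "fixtu", final "ixtuf".
(Check on "xqvawjakwjdj": → "xqvawjakwj" → "qvawjakwjx" ✓)

ixtuf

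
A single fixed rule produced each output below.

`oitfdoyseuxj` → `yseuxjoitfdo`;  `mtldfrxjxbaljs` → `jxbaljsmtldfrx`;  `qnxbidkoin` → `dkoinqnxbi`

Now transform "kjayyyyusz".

yyuszkjayy

The transformation: swap the front and back halves of the string.
For "kjayyyyusz" the result is "yyuszkjayy".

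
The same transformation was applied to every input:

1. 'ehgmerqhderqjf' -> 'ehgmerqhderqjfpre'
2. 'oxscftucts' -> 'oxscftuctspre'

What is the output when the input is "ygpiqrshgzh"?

Each output is the input with this applied: append "pre".
For "ygpiqrshgzh" the result is "ygpiqrshgzhpre".

ygpiqrshgzhpre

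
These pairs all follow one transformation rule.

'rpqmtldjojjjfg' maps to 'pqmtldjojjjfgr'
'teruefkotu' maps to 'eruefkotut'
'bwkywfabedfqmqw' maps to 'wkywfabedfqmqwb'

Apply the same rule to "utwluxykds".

Rule — move the first character to the end.
Doing the same to "utwluxykds": "twluxykdsu".

twluxykdsu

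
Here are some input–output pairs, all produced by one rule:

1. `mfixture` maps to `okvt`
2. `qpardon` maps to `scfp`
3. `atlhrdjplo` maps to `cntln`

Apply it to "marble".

Each output is the input with this applied: keep every other character starting from the first (positions 1st, 3rd, 5th, ...), then shift every letter 2 places forward in the alphabet (wrapping around).
"marble" → "mrl" → "otn".
(Check on "mfixture": → "mitr" → "okvt" ✓)

otn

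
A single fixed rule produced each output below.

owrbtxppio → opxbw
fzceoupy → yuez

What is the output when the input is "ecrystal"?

ltyc

The transformation: keep every other character starting from the second (positions 2nd, 4th, 6th, ...), then reverse the string.
Applying both steps to "ecrystal": "cytl", then "ltyc".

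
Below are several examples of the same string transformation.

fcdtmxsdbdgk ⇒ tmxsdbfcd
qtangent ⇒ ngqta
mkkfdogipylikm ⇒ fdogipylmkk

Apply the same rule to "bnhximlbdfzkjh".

ximlbdfzbnh

Rule — delete the last 3 characters, then move the first 3 characters to the end (rotate left by 3).
On "bnhximlbdfzkjh": the first step gives "bnhximlbdfz", and the second then gives "ximlbdfzbnh".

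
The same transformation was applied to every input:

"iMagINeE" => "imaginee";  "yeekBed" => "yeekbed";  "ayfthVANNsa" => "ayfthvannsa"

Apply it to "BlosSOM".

Looking at the pairs, the operation is to convert every letter to lowercase.
For "BlosSOM" the result is "blossom".

blossom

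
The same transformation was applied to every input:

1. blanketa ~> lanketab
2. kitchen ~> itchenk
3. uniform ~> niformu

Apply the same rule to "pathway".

In each case the input is transformed by: move the first character to the end.
Applying that to "pathway" gives "athwayp".

athwayp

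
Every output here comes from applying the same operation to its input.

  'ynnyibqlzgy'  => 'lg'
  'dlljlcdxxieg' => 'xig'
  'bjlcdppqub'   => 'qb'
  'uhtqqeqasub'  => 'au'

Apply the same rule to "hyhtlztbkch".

In each case the input is transformed by: keep every other character starting from the second (positions 2nd, 4th, 6th, ...), then delete the first 3 characters.
On "hyhtlztbkch": the first step gives "ytzbc", and the second then gives "bc".

bc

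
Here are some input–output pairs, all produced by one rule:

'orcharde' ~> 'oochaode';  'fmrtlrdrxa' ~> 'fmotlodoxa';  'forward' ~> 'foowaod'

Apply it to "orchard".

The pattern: replace every "r" with "o".
Applying that to "orchard" gives "oochaod".

oochaod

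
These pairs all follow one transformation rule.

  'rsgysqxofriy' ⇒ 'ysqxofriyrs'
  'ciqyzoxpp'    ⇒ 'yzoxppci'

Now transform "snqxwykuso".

The pattern: move the first 3 characters to the end (rotate left by 3), then delete the last character.
Doing the same to "snqxwykuso": "xwykusosn".

xwykusosn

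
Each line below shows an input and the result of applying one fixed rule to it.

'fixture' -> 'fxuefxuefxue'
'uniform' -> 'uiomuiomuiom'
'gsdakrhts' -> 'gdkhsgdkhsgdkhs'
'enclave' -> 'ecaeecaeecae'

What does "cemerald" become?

Looking at the pairs, the operation is to keep every other character starting from the first (positions 1st, 3rd, 5th, ...), then write the whole string 3 times in a row.
"cemerald" → "cmrl" → "cmrlcmrlcmrl".

cmrlcmrlcmrl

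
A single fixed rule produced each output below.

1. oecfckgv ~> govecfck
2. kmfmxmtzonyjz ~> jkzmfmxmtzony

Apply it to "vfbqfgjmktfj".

The pattern: swap the first and last characters, then move the last 2 characters to the front (rotate right by 2).
Starting from "vfbqfgjmktfj": after the first operation, "jfbqfgjmktfv"; after the second, "fvjfbqfgjmkt".
(Check on "oecfckgv": → "vecfckgo" → "govecfck" ✓)

fvjfbqfgjmkt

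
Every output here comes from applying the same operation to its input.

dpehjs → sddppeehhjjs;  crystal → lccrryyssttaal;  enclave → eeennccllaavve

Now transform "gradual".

lggrraadduuaal

The pattern: double every character, then move the last character to the front.
Working it through for "gradual": intermediate "ggrraadduuaall", final "lggrraadduuaal".
(Check on "dpehjs": → "ddppeehhjjss" → "sddppeehhjjs" ✓)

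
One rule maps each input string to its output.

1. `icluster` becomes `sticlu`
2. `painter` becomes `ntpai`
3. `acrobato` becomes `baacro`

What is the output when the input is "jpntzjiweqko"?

The transformation: delete the last 2 characters, then move the last 2 characters to the front (rotate right by 2).
For "jpntzjiweqko", step one produces "jpntzjiweq"; step two turns that into "eqjpntzjiw".

eqjpntzjiw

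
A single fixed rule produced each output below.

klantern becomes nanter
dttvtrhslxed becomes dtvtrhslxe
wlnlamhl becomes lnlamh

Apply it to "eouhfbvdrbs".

suhfbvdrb

Rule — delete the first 2 characters, then move the last character to the front.
For "eouhfbvdrbs", step one produces "uhfbvdrbs"; step two turns that into "suhfbvdrb".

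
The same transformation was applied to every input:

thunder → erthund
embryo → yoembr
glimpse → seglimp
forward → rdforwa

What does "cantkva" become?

vacantk

The rule is to move the last 2 characters to the front (rotate right by 2).
"cantkva" → "vacantk".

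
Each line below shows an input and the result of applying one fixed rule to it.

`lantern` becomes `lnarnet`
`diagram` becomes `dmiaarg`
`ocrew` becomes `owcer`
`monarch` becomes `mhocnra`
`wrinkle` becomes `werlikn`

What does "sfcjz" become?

The rule is to take characters alternately from the front and the back (1st, last, 2nd, 2nd-last, ...).
So "sfcjz" becomes "szfjc".

szfjc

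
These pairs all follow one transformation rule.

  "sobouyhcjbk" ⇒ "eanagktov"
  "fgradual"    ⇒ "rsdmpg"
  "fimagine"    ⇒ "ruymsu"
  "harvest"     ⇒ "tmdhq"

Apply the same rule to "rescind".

In each case the input is transformed by: shift every letter 12 places forward in the alphabet (wrapping around), then delete the last 2 characters.
Working it through for "rescind": intermediate "dqeouzp", final "dqeou".

dqeou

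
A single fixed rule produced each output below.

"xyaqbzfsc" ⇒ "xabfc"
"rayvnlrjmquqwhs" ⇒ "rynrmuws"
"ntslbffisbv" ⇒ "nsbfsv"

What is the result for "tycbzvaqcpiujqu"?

Looking at the pairs, the operation is to keep every other character starting from the first (positions 1st, 3rd, 5th, ...).
For "tycbzvaqcpiujqu" the result is "tczaciju".

tczaciju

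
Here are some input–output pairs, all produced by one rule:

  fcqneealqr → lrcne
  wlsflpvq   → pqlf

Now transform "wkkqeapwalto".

The transformation: move the last 3 characters to the front (rotate right by 3), then keep every other character starting from the first (positions 1st, 3rd, 5th, ...).
Starting from "wkkqeapwalto": after the first operation, "ltowkkqeapwa"; after the second, "lokqaw".

lokqaw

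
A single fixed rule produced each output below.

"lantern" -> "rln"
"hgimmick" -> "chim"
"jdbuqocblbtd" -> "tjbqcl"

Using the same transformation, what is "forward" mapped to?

rfr

Rule — move the last 3 characters to the front (rotate right by 3), then keep every other character starting from the second (positions 2nd, 4th, 6th, ...).
On "forward": the first step gives "ardforw", and the second then gives "rfr".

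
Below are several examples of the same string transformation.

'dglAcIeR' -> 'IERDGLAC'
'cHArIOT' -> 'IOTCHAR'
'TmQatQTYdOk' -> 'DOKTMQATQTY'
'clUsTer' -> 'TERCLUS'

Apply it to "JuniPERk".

ERKJUNIP

The pattern: move the last 3 characters to the front (rotate right by 3), then convert every letter to uppercase.
"JuniPERk" → "ERkJuniP" → "ERKJUNIP".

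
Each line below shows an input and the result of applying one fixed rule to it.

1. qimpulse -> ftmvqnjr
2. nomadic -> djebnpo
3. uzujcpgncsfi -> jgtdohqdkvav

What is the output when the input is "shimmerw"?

xsfnnjit

What's happening: shift every letter 1 place forward in the alphabet (wrapping around), then reverse the string.
"shimmerw" → "xsfnnjit".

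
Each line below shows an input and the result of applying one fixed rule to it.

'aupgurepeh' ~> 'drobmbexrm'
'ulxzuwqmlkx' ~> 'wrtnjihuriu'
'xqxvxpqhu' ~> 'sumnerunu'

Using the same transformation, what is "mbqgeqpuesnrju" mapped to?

dbnmrbpkogrjyn

The rule is to shift every letter 3 places backward in the alphabet (wrapping around), then move the first 3 characters to the end (rotate left by 3).
For "mbqgeqpuesnrju", step one produces "jyndbnmrbpkogr"; step two turns that into "dbnmrbpkogrjyn".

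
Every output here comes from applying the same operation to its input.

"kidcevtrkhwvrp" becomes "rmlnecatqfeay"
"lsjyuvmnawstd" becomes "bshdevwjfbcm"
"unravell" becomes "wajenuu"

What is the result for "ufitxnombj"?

orcgwxvks

Rule — shift every letter 9 places forward in the alphabet (wrapping around), then delete the first character.
On "ufitxnombj": the first step gives "dorcgwxvks", and the second then gives "orcgwxvks".
(Check on "kidcevtrkhwvrp": → "trmlnecatqfeay" → "rmlnecatqfeay" ✓)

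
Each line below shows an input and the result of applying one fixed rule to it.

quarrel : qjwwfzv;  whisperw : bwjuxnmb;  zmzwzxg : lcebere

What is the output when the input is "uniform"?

The rule is to reverse the string, then shift every letter 5 places forward in the alphabet (wrapping around).
Working it through for "uniform": intermediate "mrofinu", final "rwtknsz".

rwtknsz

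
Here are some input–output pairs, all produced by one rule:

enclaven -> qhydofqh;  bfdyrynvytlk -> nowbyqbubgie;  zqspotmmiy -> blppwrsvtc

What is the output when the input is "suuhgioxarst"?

wvudarljkxxv

What's happening: shift every letter 3 places forward in the alphabet (wrapping around), then reverse the string.
On "suuhgioxarst": the first step gives "vxxkjlraduvw", and the second then gives "wvudarljkxxv".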